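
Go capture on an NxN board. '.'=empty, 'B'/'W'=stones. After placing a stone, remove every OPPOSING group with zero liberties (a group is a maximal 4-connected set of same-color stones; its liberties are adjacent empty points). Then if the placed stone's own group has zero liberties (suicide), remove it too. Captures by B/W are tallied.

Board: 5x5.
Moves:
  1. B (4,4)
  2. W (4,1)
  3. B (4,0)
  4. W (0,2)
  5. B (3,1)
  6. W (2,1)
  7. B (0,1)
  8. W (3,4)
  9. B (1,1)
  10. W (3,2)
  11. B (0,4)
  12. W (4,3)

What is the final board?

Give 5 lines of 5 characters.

Answer: .BW.B
.B...
.W...
.BW.W
BW.W.

Derivation:
Move 1: B@(4,4) -> caps B=0 W=0
Move 2: W@(4,1) -> caps B=0 W=0
Move 3: B@(4,0) -> caps B=0 W=0
Move 4: W@(0,2) -> caps B=0 W=0
Move 5: B@(3,1) -> caps B=0 W=0
Move 6: W@(2,1) -> caps B=0 W=0
Move 7: B@(0,1) -> caps B=0 W=0
Move 8: W@(3,4) -> caps B=0 W=0
Move 9: B@(1,1) -> caps B=0 W=0
Move 10: W@(3,2) -> caps B=0 W=0
Move 11: B@(0,4) -> caps B=0 W=0
Move 12: W@(4,3) -> caps B=0 W=1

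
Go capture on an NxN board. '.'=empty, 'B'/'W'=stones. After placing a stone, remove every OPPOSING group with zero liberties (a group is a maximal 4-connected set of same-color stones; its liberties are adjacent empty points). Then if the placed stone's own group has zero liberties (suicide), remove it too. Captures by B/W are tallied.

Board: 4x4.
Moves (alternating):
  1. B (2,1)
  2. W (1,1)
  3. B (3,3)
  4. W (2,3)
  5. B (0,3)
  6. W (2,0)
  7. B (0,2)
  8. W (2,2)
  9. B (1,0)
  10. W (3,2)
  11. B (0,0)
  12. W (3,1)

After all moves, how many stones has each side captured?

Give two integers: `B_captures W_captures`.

Move 1: B@(2,1) -> caps B=0 W=0
Move 2: W@(1,1) -> caps B=0 W=0
Move 3: B@(3,3) -> caps B=0 W=0
Move 4: W@(2,3) -> caps B=0 W=0
Move 5: B@(0,3) -> caps B=0 W=0
Move 6: W@(2,0) -> caps B=0 W=0
Move 7: B@(0,2) -> caps B=0 W=0
Move 8: W@(2,2) -> caps B=0 W=0
Move 9: B@(1,0) -> caps B=0 W=0
Move 10: W@(3,2) -> caps B=0 W=1
Move 11: B@(0,0) -> caps B=0 W=1
Move 12: W@(3,1) -> caps B=0 W=2

Answer: 0 2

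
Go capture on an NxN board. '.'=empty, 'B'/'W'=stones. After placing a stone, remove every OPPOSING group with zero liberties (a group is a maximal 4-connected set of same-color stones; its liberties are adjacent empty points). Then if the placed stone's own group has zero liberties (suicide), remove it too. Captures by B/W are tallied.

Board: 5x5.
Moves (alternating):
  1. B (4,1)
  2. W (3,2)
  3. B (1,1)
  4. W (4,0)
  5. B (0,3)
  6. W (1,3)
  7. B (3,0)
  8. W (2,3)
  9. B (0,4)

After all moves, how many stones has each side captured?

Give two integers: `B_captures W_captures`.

Answer: 1 0

Derivation:
Move 1: B@(4,1) -> caps B=0 W=0
Move 2: W@(3,2) -> caps B=0 W=0
Move 3: B@(1,1) -> caps B=0 W=0
Move 4: W@(4,0) -> caps B=0 W=0
Move 5: B@(0,3) -> caps B=0 W=0
Move 6: W@(1,3) -> caps B=0 W=0
Move 7: B@(3,0) -> caps B=1 W=0
Move 8: W@(2,3) -> caps B=1 W=0
Move 9: B@(0,4) -> caps B=1 W=0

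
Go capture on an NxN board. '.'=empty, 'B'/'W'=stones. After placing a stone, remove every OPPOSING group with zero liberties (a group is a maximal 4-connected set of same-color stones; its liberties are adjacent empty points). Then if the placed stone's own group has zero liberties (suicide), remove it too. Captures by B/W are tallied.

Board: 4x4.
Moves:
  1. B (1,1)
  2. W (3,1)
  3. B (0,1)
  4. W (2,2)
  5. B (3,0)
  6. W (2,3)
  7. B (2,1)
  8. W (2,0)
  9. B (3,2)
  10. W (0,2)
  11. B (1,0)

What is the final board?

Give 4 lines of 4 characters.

Move 1: B@(1,1) -> caps B=0 W=0
Move 2: W@(3,1) -> caps B=0 W=0
Move 3: B@(0,1) -> caps B=0 W=0
Move 4: W@(2,2) -> caps B=0 W=0
Move 5: B@(3,0) -> caps B=0 W=0
Move 6: W@(2,3) -> caps B=0 W=0
Move 7: B@(2,1) -> caps B=0 W=0
Move 8: W@(2,0) -> caps B=0 W=1
Move 9: B@(3,2) -> caps B=0 W=1
Move 10: W@(0,2) -> caps B=0 W=1
Move 11: B@(1,0) -> caps B=0 W=1

Answer: .BW.
BB..
WBWW
.WB.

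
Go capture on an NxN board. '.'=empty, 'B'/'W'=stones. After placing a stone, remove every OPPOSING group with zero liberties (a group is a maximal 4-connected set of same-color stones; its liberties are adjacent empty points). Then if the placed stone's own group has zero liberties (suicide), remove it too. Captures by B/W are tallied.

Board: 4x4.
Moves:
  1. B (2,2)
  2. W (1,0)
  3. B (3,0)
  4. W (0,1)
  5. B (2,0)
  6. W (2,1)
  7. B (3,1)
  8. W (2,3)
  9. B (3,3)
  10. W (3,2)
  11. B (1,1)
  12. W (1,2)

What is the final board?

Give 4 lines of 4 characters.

Answer: .W..
W.W.
.W.W
..W.

Derivation:
Move 1: B@(2,2) -> caps B=0 W=0
Move 2: W@(1,0) -> caps B=0 W=0
Move 3: B@(3,0) -> caps B=0 W=0
Move 4: W@(0,1) -> caps B=0 W=0
Move 5: B@(2,0) -> caps B=0 W=0
Move 6: W@(2,1) -> caps B=0 W=0
Move 7: B@(3,1) -> caps B=0 W=0
Move 8: W@(2,3) -> caps B=0 W=0
Move 9: B@(3,3) -> caps B=0 W=0
Move 10: W@(3,2) -> caps B=0 W=4
Move 11: B@(1,1) -> caps B=0 W=4
Move 12: W@(1,2) -> caps B=0 W=6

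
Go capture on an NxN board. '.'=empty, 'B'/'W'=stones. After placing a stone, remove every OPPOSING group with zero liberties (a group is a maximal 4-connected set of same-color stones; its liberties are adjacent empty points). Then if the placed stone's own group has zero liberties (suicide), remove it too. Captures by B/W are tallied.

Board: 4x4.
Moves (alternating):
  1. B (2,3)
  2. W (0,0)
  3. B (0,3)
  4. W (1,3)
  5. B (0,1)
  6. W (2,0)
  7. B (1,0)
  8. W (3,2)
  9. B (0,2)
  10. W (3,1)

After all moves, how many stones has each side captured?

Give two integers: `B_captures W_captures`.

Move 1: B@(2,3) -> caps B=0 W=0
Move 2: W@(0,0) -> caps B=0 W=0
Move 3: B@(0,3) -> caps B=0 W=0
Move 4: W@(1,3) -> caps B=0 W=0
Move 5: B@(0,1) -> caps B=0 W=0
Move 6: W@(2,0) -> caps B=0 W=0
Move 7: B@(1,0) -> caps B=1 W=0
Move 8: W@(3,2) -> caps B=1 W=0
Move 9: B@(0,2) -> caps B=1 W=0
Move 10: W@(3,1) -> caps B=1 W=0

Answer: 1 0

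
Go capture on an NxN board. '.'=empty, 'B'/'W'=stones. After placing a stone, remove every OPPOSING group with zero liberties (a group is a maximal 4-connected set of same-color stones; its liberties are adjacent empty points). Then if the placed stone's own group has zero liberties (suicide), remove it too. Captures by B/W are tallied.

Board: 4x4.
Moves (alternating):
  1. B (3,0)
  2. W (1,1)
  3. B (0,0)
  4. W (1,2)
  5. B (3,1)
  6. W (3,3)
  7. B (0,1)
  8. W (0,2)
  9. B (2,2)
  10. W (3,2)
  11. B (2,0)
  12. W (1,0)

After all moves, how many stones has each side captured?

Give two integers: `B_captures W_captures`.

Move 1: B@(3,0) -> caps B=0 W=0
Move 2: W@(1,1) -> caps B=0 W=0
Move 3: B@(0,0) -> caps B=0 W=0
Move 4: W@(1,2) -> caps B=0 W=0
Move 5: B@(3,1) -> caps B=0 W=0
Move 6: W@(3,3) -> caps B=0 W=0
Move 7: B@(0,1) -> caps B=0 W=0
Move 8: W@(0,2) -> caps B=0 W=0
Move 9: B@(2,2) -> caps B=0 W=0
Move 10: W@(3,2) -> caps B=0 W=0
Move 11: B@(2,0) -> caps B=0 W=0
Move 12: W@(1,0) -> caps B=0 W=2

Answer: 0 2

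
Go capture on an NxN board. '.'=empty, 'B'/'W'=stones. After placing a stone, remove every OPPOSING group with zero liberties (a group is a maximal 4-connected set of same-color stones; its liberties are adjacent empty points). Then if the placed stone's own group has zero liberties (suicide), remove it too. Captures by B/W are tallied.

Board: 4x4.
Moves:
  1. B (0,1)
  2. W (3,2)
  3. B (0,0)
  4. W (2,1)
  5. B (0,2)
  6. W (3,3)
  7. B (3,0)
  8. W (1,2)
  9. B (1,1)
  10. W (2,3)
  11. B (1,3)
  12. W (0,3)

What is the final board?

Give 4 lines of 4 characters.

Answer: BBBW
.BW.
.W.W
B.WW

Derivation:
Move 1: B@(0,1) -> caps B=0 W=0
Move 2: W@(3,2) -> caps B=0 W=0
Move 3: B@(0,0) -> caps B=0 W=0
Move 4: W@(2,1) -> caps B=0 W=0
Move 5: B@(0,2) -> caps B=0 W=0
Move 6: W@(3,3) -> caps B=0 W=0
Move 7: B@(3,0) -> caps B=0 W=0
Move 8: W@(1,2) -> caps B=0 W=0
Move 9: B@(1,1) -> caps B=0 W=0
Move 10: W@(2,3) -> caps B=0 W=0
Move 11: B@(1,3) -> caps B=0 W=0
Move 12: W@(0,3) -> caps B=0 W=1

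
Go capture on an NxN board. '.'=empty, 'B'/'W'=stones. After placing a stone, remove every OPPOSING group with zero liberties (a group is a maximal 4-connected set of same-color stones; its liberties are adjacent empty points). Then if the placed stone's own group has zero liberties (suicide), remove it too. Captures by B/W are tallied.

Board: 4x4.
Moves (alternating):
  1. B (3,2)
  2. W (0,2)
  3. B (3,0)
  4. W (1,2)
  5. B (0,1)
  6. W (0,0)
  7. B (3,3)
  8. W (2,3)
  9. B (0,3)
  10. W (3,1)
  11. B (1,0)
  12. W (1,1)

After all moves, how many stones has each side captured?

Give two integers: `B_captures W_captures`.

Answer: 1 0

Derivation:
Move 1: B@(3,2) -> caps B=0 W=0
Move 2: W@(0,2) -> caps B=0 W=0
Move 3: B@(3,0) -> caps B=0 W=0
Move 4: W@(1,2) -> caps B=0 W=0
Move 5: B@(0,1) -> caps B=0 W=0
Move 6: W@(0,0) -> caps B=0 W=0
Move 7: B@(3,3) -> caps B=0 W=0
Move 8: W@(2,3) -> caps B=0 W=0
Move 9: B@(0,3) -> caps B=0 W=0
Move 10: W@(3,1) -> caps B=0 W=0
Move 11: B@(1,0) -> caps B=1 W=0
Move 12: W@(1,1) -> caps B=1 W=0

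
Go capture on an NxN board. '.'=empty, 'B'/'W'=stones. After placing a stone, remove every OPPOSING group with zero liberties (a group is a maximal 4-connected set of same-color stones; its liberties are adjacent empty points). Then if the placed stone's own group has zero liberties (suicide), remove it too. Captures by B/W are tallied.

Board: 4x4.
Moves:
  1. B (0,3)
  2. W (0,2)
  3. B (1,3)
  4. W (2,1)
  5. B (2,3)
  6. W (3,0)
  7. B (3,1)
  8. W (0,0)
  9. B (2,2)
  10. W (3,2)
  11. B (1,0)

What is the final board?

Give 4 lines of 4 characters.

Move 1: B@(0,3) -> caps B=0 W=0
Move 2: W@(0,2) -> caps B=0 W=0
Move 3: B@(1,3) -> caps B=0 W=0
Move 4: W@(2,1) -> caps B=0 W=0
Move 5: B@(2,3) -> caps B=0 W=0
Move 6: W@(3,0) -> caps B=0 W=0
Move 7: B@(3,1) -> caps B=0 W=0
Move 8: W@(0,0) -> caps B=0 W=0
Move 9: B@(2,2) -> caps B=0 W=0
Move 10: W@(3,2) -> caps B=0 W=1
Move 11: B@(1,0) -> caps B=0 W=1

Answer: W.WB
B..B
.WBB
W.W.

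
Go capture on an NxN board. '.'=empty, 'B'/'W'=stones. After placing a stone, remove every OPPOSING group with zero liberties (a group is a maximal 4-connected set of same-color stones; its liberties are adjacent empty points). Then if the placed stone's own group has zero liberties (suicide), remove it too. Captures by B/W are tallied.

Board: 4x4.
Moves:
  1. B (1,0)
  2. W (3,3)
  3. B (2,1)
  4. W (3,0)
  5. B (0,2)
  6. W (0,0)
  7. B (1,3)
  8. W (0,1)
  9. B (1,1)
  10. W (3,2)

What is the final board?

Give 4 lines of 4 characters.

Answer: ..B.
BB.B
.B..
W.WW

Derivation:
Move 1: B@(1,0) -> caps B=0 W=0
Move 2: W@(3,3) -> caps B=0 W=0
Move 3: B@(2,1) -> caps B=0 W=0
Move 4: W@(3,0) -> caps B=0 W=0
Move 5: B@(0,2) -> caps B=0 W=0
Move 6: W@(0,0) -> caps B=0 W=0
Move 7: B@(1,3) -> caps B=0 W=0
Move 8: W@(0,1) -> caps B=0 W=0
Move 9: B@(1,1) -> caps B=2 W=0
Move 10: W@(3,2) -> caps B=2 W=0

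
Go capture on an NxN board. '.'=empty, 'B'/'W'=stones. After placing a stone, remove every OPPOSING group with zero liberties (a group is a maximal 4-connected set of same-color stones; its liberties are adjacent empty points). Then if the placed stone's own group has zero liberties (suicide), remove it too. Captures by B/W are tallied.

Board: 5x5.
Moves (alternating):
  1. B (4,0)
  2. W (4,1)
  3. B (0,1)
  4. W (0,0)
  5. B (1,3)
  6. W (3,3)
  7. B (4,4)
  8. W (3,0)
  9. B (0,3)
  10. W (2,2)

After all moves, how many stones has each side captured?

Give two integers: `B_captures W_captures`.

Move 1: B@(4,0) -> caps B=0 W=0
Move 2: W@(4,1) -> caps B=0 W=0
Move 3: B@(0,1) -> caps B=0 W=0
Move 4: W@(0,0) -> caps B=0 W=0
Move 5: B@(1,3) -> caps B=0 W=0
Move 6: W@(3,3) -> caps B=0 W=0
Move 7: B@(4,4) -> caps B=0 W=0
Move 8: W@(3,0) -> caps B=0 W=1
Move 9: B@(0,3) -> caps B=0 W=1
Move 10: W@(2,2) -> caps B=0 W=1

Answer: 0 1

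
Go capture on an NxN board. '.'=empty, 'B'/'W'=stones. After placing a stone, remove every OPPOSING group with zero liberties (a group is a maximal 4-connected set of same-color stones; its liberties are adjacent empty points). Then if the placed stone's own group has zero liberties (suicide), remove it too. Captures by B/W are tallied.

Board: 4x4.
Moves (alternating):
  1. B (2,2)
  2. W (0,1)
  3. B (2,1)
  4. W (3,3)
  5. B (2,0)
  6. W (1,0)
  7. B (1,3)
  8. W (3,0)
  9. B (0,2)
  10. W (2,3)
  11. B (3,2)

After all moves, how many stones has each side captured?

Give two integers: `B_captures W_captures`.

Answer: 2 0

Derivation:
Move 1: B@(2,2) -> caps B=0 W=0
Move 2: W@(0,1) -> caps B=0 W=0
Move 3: B@(2,1) -> caps B=0 W=0
Move 4: W@(3,3) -> caps B=0 W=0
Move 5: B@(2,0) -> caps B=0 W=0
Move 6: W@(1,0) -> caps B=0 W=0
Move 7: B@(1,3) -> caps B=0 W=0
Move 8: W@(3,0) -> caps B=0 W=0
Move 9: B@(0,2) -> caps B=0 W=0
Move 10: W@(2,3) -> caps B=0 W=0
Move 11: B@(3,2) -> caps B=2 W=0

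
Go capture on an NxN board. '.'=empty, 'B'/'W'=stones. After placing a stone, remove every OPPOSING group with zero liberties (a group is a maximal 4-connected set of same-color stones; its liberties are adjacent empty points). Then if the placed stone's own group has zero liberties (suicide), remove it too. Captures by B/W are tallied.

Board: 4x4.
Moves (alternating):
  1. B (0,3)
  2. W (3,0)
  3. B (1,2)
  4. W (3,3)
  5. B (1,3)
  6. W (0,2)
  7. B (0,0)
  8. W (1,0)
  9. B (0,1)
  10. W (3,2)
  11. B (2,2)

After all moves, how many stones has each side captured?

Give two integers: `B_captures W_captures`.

Move 1: B@(0,3) -> caps B=0 W=0
Move 2: W@(3,0) -> caps B=0 W=0
Move 3: B@(1,2) -> caps B=0 W=0
Move 4: W@(3,3) -> caps B=0 W=0
Move 5: B@(1,3) -> caps B=0 W=0
Move 6: W@(0,2) -> caps B=0 W=0
Move 7: B@(0,0) -> caps B=0 W=0
Move 8: W@(1,0) -> caps B=0 W=0
Move 9: B@(0,1) -> caps B=1 W=0
Move 10: W@(3,2) -> caps B=1 W=0
Move 11: B@(2,2) -> caps B=1 W=0

Answer: 1 0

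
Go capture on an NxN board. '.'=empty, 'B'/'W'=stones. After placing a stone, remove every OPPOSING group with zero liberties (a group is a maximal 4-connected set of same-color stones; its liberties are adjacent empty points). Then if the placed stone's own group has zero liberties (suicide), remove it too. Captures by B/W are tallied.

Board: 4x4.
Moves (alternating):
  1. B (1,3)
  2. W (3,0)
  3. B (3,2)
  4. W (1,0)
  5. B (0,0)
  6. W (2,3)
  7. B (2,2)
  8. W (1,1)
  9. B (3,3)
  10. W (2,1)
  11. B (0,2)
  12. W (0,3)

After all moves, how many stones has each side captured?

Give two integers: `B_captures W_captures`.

Answer: 1 0

Derivation:
Move 1: B@(1,3) -> caps B=0 W=0
Move 2: W@(3,0) -> caps B=0 W=0
Move 3: B@(3,2) -> caps B=0 W=0
Move 4: W@(1,0) -> caps B=0 W=0
Move 5: B@(0,0) -> caps B=0 W=0
Move 6: W@(2,3) -> caps B=0 W=0
Move 7: B@(2,2) -> caps B=0 W=0
Move 8: W@(1,1) -> caps B=0 W=0
Move 9: B@(3,3) -> caps B=1 W=0
Move 10: W@(2,1) -> caps B=1 W=0
Move 11: B@(0,2) -> caps B=1 W=0
Move 12: W@(0,3) -> caps B=1 W=0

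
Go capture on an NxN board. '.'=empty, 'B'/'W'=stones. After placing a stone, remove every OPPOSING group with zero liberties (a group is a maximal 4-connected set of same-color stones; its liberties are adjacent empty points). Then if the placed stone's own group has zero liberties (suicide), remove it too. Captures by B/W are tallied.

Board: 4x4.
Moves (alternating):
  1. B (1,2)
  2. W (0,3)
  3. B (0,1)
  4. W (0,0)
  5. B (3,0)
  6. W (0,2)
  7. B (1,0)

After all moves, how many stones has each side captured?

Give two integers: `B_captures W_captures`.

Answer: 1 0

Derivation:
Move 1: B@(1,2) -> caps B=0 W=0
Move 2: W@(0,3) -> caps B=0 W=0
Move 3: B@(0,1) -> caps B=0 W=0
Move 4: W@(0,0) -> caps B=0 W=0
Move 5: B@(3,0) -> caps B=0 W=0
Move 6: W@(0,2) -> caps B=0 W=0
Move 7: B@(1,0) -> caps B=1 W=0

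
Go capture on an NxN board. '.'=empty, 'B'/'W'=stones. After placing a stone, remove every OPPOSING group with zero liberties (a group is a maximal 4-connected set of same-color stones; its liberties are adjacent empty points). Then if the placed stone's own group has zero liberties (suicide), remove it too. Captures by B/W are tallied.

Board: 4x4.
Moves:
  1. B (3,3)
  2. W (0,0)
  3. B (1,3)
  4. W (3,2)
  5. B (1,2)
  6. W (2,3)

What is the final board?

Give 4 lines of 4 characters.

Answer: W...
..BB
...W
..W.

Derivation:
Move 1: B@(3,3) -> caps B=0 W=0
Move 2: W@(0,0) -> caps B=0 W=0
Move 3: B@(1,3) -> caps B=0 W=0
Move 4: W@(3,2) -> caps B=0 W=0
Move 5: B@(1,2) -> caps B=0 W=0
Move 6: W@(2,3) -> caps B=0 W=1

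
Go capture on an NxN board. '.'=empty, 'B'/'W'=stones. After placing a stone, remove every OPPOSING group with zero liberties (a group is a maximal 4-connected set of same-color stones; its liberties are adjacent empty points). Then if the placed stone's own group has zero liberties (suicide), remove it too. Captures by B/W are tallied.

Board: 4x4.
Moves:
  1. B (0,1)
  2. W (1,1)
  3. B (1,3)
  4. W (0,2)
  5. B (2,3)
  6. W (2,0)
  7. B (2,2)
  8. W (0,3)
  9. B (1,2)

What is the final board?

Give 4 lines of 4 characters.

Move 1: B@(0,1) -> caps B=0 W=0
Move 2: W@(1,1) -> caps B=0 W=0
Move 3: B@(1,3) -> caps B=0 W=0
Move 4: W@(0,2) -> caps B=0 W=0
Move 5: B@(2,3) -> caps B=0 W=0
Move 6: W@(2,0) -> caps B=0 W=0
Move 7: B@(2,2) -> caps B=0 W=0
Move 8: W@(0,3) -> caps B=0 W=0
Move 9: B@(1,2) -> caps B=2 W=0

Answer: .B..
.WBB
W.BB
....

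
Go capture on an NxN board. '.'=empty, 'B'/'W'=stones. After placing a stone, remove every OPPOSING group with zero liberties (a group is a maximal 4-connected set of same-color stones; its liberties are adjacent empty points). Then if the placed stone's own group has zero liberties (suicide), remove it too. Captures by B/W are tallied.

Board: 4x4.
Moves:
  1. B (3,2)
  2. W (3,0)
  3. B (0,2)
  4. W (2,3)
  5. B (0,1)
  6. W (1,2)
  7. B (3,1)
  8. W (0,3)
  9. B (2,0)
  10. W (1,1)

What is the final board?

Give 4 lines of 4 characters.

Answer: .BBW
.WW.
B..W
.BB.

Derivation:
Move 1: B@(3,2) -> caps B=0 W=0
Move 2: W@(3,0) -> caps B=0 W=0
Move 3: B@(0,2) -> caps B=0 W=0
Move 4: W@(2,3) -> caps B=0 W=0
Move 5: B@(0,1) -> caps B=0 W=0
Move 6: W@(1,2) -> caps B=0 W=0
Move 7: B@(3,1) -> caps B=0 W=0
Move 8: W@(0,3) -> caps B=0 W=0
Move 9: B@(2,0) -> caps B=1 W=0
Move 10: W@(1,1) -> caps B=1 W=0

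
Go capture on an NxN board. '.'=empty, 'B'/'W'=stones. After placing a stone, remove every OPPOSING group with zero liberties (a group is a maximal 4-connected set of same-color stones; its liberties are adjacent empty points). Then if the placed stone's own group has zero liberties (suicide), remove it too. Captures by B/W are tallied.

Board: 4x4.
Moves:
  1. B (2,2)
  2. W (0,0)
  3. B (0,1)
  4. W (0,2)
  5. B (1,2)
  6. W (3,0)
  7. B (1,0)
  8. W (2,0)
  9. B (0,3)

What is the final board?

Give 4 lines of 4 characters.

Answer: .B.B
B.B.
W.B.
W...

Derivation:
Move 1: B@(2,2) -> caps B=0 W=0
Move 2: W@(0,0) -> caps B=0 W=0
Move 3: B@(0,1) -> caps B=0 W=0
Move 4: W@(0,2) -> caps B=0 W=0
Move 5: B@(1,2) -> caps B=0 W=0
Move 6: W@(3,0) -> caps B=0 W=0
Move 7: B@(1,0) -> caps B=1 W=0
Move 8: W@(2,0) -> caps B=1 W=0
Move 9: B@(0,3) -> caps B=2 W=0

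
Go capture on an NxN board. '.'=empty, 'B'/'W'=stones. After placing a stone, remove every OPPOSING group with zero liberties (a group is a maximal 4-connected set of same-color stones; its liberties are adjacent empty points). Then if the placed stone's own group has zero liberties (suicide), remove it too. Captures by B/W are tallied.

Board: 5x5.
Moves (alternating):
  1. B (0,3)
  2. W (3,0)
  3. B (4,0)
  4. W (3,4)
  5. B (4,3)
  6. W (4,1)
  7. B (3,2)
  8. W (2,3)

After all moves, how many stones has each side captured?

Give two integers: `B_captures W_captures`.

Answer: 0 1

Derivation:
Move 1: B@(0,3) -> caps B=0 W=0
Move 2: W@(3,0) -> caps B=0 W=0
Move 3: B@(4,0) -> caps B=0 W=0
Move 4: W@(3,4) -> caps B=0 W=0
Move 5: B@(4,3) -> caps B=0 W=0
Move 6: W@(4,1) -> caps B=0 W=1
Move 7: B@(3,2) -> caps B=0 W=1
Move 8: W@(2,3) -> caps B=0 W=1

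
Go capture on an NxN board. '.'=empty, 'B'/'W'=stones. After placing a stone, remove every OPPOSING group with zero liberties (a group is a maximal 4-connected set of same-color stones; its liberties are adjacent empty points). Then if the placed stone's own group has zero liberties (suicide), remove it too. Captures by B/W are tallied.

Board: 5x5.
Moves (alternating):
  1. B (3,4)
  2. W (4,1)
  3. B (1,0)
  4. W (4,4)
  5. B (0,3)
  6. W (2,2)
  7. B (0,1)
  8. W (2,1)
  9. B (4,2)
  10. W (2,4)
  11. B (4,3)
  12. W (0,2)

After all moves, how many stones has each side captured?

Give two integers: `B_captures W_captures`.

Answer: 1 0

Derivation:
Move 1: B@(3,4) -> caps B=0 W=0
Move 2: W@(4,1) -> caps B=0 W=0
Move 3: B@(1,0) -> caps B=0 W=0
Move 4: W@(4,4) -> caps B=0 W=0
Move 5: B@(0,3) -> caps B=0 W=0
Move 6: W@(2,2) -> caps B=0 W=0
Move 7: B@(0,1) -> caps B=0 W=0
Move 8: W@(2,1) -> caps B=0 W=0
Move 9: B@(4,2) -> caps B=0 W=0
Move 10: W@(2,4) -> caps B=0 W=0
Move 11: B@(4,3) -> caps B=1 W=0
Move 12: W@(0,2) -> caps B=1 W=0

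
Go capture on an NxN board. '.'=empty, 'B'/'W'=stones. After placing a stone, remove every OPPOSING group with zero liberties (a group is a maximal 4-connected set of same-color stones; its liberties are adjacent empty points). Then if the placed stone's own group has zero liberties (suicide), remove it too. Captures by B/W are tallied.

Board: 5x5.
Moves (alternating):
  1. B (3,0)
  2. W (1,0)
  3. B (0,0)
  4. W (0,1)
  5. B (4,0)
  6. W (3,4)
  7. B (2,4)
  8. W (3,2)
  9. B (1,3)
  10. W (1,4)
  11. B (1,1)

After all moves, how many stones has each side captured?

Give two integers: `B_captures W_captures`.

Move 1: B@(3,0) -> caps B=0 W=0
Move 2: W@(1,0) -> caps B=0 W=0
Move 3: B@(0,0) -> caps B=0 W=0
Move 4: W@(0,1) -> caps B=0 W=1
Move 5: B@(4,0) -> caps B=0 W=1
Move 6: W@(3,4) -> caps B=0 W=1
Move 7: B@(2,4) -> caps B=0 W=1
Move 8: W@(3,2) -> caps B=0 W=1
Move 9: B@(1,3) -> caps B=0 W=1
Move 10: W@(1,4) -> caps B=0 W=1
Move 11: B@(1,1) -> caps B=0 W=1

Answer: 0 1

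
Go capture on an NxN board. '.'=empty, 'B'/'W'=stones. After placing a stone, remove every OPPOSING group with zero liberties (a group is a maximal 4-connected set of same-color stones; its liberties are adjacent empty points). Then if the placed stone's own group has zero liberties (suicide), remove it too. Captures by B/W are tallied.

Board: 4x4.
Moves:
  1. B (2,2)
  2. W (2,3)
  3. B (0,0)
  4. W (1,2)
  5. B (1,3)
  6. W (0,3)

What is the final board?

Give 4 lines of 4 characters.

Answer: B..W
..W.
..BW
....

Derivation:
Move 1: B@(2,2) -> caps B=0 W=0
Move 2: W@(2,3) -> caps B=0 W=0
Move 3: B@(0,0) -> caps B=0 W=0
Move 4: W@(1,2) -> caps B=0 W=0
Move 5: B@(1,3) -> caps B=0 W=0
Move 6: W@(0,3) -> caps B=0 W=1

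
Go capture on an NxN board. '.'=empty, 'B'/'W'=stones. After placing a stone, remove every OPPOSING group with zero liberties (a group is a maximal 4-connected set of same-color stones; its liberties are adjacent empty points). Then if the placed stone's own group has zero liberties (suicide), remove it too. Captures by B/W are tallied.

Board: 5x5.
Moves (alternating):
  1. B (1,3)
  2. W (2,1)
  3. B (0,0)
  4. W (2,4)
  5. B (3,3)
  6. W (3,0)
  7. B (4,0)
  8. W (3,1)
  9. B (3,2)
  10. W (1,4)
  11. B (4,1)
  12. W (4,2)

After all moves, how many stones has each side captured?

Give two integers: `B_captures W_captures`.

Move 1: B@(1,3) -> caps B=0 W=0
Move 2: W@(2,1) -> caps B=0 W=0
Move 3: B@(0,0) -> caps B=0 W=0
Move 4: W@(2,4) -> caps B=0 W=0
Move 5: B@(3,3) -> caps B=0 W=0
Move 6: W@(3,0) -> caps B=0 W=0
Move 7: B@(4,0) -> caps B=0 W=0
Move 8: W@(3,1) -> caps B=0 W=0
Move 9: B@(3,2) -> caps B=0 W=0
Move 10: W@(1,4) -> caps B=0 W=0
Move 11: B@(4,1) -> caps B=0 W=0
Move 12: W@(4,2) -> caps B=0 W=2

Answer: 0 2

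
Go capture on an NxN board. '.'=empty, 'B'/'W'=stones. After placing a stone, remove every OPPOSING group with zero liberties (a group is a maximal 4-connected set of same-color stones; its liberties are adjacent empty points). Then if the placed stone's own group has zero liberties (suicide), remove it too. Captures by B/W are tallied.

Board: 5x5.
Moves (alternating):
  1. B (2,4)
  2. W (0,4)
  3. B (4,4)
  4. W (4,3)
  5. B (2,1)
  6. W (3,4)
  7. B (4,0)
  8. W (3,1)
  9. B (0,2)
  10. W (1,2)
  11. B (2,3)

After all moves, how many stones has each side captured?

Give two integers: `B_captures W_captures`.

Answer: 0 1

Derivation:
Move 1: B@(2,4) -> caps B=0 W=0
Move 2: W@(0,4) -> caps B=0 W=0
Move 3: B@(4,4) -> caps B=0 W=0
Move 4: W@(4,3) -> caps B=0 W=0
Move 5: B@(2,1) -> caps B=0 W=0
Move 6: W@(3,4) -> caps B=0 W=1
Move 7: B@(4,0) -> caps B=0 W=1
Move 8: W@(3,1) -> caps B=0 W=1
Move 9: B@(0,2) -> caps B=0 W=1
Move 10: W@(1,2) -> caps B=0 W=1
Move 11: B@(2,3) -> caps B=0 W=1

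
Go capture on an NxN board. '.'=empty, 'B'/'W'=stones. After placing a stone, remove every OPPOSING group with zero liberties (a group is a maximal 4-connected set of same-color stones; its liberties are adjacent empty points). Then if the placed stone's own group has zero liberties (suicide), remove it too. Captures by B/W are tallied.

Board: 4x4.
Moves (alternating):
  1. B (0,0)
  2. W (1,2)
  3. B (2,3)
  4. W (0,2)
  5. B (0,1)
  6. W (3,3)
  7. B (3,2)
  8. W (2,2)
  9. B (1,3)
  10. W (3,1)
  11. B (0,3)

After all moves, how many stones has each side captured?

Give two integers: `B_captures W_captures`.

Answer: 1 0

Derivation:
Move 1: B@(0,0) -> caps B=0 W=0
Move 2: W@(1,2) -> caps B=0 W=0
Move 3: B@(2,3) -> caps B=0 W=0
Move 4: W@(0,2) -> caps B=0 W=0
Move 5: B@(0,1) -> caps B=0 W=0
Move 6: W@(3,3) -> caps B=0 W=0
Move 7: B@(3,2) -> caps B=1 W=0
Move 8: W@(2,2) -> caps B=1 W=0
Move 9: B@(1,3) -> caps B=1 W=0
Move 10: W@(3,1) -> caps B=1 W=0
Move 11: B@(0,3) -> caps B=1 W=0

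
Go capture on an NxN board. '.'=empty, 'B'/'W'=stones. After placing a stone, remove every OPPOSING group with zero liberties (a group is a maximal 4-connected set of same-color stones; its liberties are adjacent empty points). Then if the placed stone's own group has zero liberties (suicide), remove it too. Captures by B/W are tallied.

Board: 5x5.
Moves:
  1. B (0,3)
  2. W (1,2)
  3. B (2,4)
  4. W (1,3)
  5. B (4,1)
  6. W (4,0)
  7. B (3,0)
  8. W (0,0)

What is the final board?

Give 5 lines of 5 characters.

Move 1: B@(0,3) -> caps B=0 W=0
Move 2: W@(1,2) -> caps B=0 W=0
Move 3: B@(2,4) -> caps B=0 W=0
Move 4: W@(1,3) -> caps B=0 W=0
Move 5: B@(4,1) -> caps B=0 W=0
Move 6: W@(4,0) -> caps B=0 W=0
Move 7: B@(3,0) -> caps B=1 W=0
Move 8: W@(0,0) -> caps B=1 W=0

Answer: W..B.
..WW.
....B
B....
.B...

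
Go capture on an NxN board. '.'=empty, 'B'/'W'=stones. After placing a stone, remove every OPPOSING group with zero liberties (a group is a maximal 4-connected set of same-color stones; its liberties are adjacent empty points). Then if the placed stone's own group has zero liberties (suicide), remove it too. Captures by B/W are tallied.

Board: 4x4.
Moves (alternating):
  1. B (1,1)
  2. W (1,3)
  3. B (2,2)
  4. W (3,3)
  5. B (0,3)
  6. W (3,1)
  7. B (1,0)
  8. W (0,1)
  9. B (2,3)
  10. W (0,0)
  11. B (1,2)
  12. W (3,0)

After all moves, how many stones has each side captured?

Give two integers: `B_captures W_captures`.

Move 1: B@(1,1) -> caps B=0 W=0
Move 2: W@(1,3) -> caps B=0 W=0
Move 3: B@(2,2) -> caps B=0 W=0
Move 4: W@(3,3) -> caps B=0 W=0
Move 5: B@(0,3) -> caps B=0 W=0
Move 6: W@(3,1) -> caps B=0 W=0
Move 7: B@(1,0) -> caps B=0 W=0
Move 8: W@(0,1) -> caps B=0 W=0
Move 9: B@(2,3) -> caps B=0 W=0
Move 10: W@(0,0) -> caps B=0 W=0
Move 11: B@(1,2) -> caps B=1 W=0
Move 12: W@(3,0) -> caps B=1 W=0

Answer: 1 0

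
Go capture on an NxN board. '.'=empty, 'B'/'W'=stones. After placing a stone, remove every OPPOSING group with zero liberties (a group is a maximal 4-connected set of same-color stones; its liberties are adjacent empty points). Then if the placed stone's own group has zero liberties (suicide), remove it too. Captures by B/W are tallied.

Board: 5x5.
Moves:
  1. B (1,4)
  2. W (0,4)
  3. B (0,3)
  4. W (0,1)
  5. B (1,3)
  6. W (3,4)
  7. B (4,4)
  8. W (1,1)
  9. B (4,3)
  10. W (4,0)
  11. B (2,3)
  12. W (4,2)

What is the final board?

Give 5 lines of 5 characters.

Answer: .W.B.
.W.BB
...B.
....W
W.WBB

Derivation:
Move 1: B@(1,4) -> caps B=0 W=0
Move 2: W@(0,4) -> caps B=0 W=0
Move 3: B@(0,3) -> caps B=1 W=0
Move 4: W@(0,1) -> caps B=1 W=0
Move 5: B@(1,3) -> caps B=1 W=0
Move 6: W@(3,4) -> caps B=1 W=0
Move 7: B@(4,4) -> caps B=1 W=0
Move 8: W@(1,1) -> caps B=1 W=0
Move 9: B@(4,3) -> caps B=1 W=0
Move 10: W@(4,0) -> caps B=1 W=0
Move 11: B@(2,3) -> caps B=1 W=0
Move 12: W@(4,2) -> caps B=1 W=0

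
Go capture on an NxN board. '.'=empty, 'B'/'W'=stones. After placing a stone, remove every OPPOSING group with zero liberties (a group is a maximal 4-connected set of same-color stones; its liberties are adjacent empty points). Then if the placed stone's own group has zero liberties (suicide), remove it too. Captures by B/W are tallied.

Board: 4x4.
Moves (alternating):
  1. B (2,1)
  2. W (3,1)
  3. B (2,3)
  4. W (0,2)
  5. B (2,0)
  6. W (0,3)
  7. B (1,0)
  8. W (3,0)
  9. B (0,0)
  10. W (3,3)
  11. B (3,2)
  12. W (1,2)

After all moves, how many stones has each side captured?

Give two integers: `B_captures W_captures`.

Move 1: B@(2,1) -> caps B=0 W=0
Move 2: W@(3,1) -> caps B=0 W=0
Move 3: B@(2,3) -> caps B=0 W=0
Move 4: W@(0,2) -> caps B=0 W=0
Move 5: B@(2,0) -> caps B=0 W=0
Move 6: W@(0,3) -> caps B=0 W=0
Move 7: B@(1,0) -> caps B=0 W=0
Move 8: W@(3,0) -> caps B=0 W=0
Move 9: B@(0,0) -> caps B=0 W=0
Move 10: W@(3,3) -> caps B=0 W=0
Move 11: B@(3,2) -> caps B=3 W=0
Move 12: W@(1,2) -> caps B=3 W=0

Answer: 3 0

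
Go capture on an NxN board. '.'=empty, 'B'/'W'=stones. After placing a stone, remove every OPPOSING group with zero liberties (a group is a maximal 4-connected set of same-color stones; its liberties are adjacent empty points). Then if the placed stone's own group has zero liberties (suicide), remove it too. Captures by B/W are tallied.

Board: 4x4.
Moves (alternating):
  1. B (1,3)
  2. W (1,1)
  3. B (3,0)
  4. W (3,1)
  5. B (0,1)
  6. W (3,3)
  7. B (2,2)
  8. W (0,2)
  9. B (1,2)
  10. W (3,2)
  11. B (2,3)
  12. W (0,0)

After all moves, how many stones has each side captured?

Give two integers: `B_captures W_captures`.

Move 1: B@(1,3) -> caps B=0 W=0
Move 2: W@(1,1) -> caps B=0 W=0
Move 3: B@(3,0) -> caps B=0 W=0
Move 4: W@(3,1) -> caps B=0 W=0
Move 5: B@(0,1) -> caps B=0 W=0
Move 6: W@(3,3) -> caps B=0 W=0
Move 7: B@(2,2) -> caps B=0 W=0
Move 8: W@(0,2) -> caps B=0 W=0
Move 9: B@(1,2) -> caps B=0 W=0
Move 10: W@(3,2) -> caps B=0 W=0
Move 11: B@(2,3) -> caps B=0 W=0
Move 12: W@(0,0) -> caps B=0 W=1

Answer: 0 1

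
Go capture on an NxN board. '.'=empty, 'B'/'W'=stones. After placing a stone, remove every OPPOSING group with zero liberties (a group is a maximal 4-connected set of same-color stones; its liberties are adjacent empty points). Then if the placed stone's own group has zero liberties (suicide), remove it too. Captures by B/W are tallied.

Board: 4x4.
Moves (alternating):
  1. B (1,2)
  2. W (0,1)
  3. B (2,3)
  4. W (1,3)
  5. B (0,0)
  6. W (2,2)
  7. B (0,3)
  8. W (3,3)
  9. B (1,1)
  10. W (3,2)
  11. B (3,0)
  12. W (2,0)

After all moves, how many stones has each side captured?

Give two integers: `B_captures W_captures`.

Answer: 1 0

Derivation:
Move 1: B@(1,2) -> caps B=0 W=0
Move 2: W@(0,1) -> caps B=0 W=0
Move 3: B@(2,3) -> caps B=0 W=0
Move 4: W@(1,3) -> caps B=0 W=0
Move 5: B@(0,0) -> caps B=0 W=0
Move 6: W@(2,2) -> caps B=0 W=0
Move 7: B@(0,3) -> caps B=1 W=0
Move 8: W@(3,3) -> caps B=1 W=0
Move 9: B@(1,1) -> caps B=1 W=0
Move 10: W@(3,2) -> caps B=1 W=0
Move 11: B@(3,0) -> caps B=1 W=0
Move 12: W@(2,0) -> caps B=1 W=0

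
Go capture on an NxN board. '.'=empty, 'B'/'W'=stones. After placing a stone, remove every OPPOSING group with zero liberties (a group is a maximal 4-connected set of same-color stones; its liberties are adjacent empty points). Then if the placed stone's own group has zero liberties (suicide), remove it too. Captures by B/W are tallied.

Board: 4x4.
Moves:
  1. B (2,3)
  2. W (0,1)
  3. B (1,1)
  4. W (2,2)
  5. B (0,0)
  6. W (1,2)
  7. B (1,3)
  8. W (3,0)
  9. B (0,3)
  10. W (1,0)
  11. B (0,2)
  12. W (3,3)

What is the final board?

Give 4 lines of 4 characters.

Move 1: B@(2,3) -> caps B=0 W=0
Move 2: W@(0,1) -> caps B=0 W=0
Move 3: B@(1,1) -> caps B=0 W=0
Move 4: W@(2,2) -> caps B=0 W=0
Move 5: B@(0,0) -> caps B=0 W=0
Move 6: W@(1,2) -> caps B=0 W=0
Move 7: B@(1,3) -> caps B=0 W=0
Move 8: W@(3,0) -> caps B=0 W=0
Move 9: B@(0,3) -> caps B=0 W=0
Move 10: W@(1,0) -> caps B=0 W=1
Move 11: B@(0,2) -> caps B=0 W=1
Move 12: W@(3,3) -> caps B=0 W=5

Answer: .W..
WBW.
..W.
W..W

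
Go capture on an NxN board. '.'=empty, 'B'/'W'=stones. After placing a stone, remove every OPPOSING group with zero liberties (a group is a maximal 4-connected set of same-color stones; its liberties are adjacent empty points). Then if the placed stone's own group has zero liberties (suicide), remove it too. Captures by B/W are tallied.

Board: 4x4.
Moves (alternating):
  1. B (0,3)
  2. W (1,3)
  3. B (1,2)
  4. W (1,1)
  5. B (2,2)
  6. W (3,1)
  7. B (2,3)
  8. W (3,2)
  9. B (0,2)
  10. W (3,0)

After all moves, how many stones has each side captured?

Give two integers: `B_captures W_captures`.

Answer: 1 0

Derivation:
Move 1: B@(0,3) -> caps B=0 W=0
Move 2: W@(1,3) -> caps B=0 W=0
Move 3: B@(1,2) -> caps B=0 W=0
Move 4: W@(1,1) -> caps B=0 W=0
Move 5: B@(2,2) -> caps B=0 W=0
Move 6: W@(3,1) -> caps B=0 W=0
Move 7: B@(2,3) -> caps B=1 W=0
Move 8: W@(3,2) -> caps B=1 W=0
Move 9: B@(0,2) -> caps B=1 W=0
Move 10: W@(3,0) -> caps B=1 W=0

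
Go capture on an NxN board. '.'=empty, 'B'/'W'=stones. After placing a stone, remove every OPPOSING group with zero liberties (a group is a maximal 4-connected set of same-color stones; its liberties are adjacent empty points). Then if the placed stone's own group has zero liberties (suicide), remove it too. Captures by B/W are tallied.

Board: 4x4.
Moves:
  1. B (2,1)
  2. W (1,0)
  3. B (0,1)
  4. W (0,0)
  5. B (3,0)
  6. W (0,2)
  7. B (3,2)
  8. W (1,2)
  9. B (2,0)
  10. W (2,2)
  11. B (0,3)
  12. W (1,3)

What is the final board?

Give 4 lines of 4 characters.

Answer: WBW.
W.WW
BBW.
B.B.

Derivation:
Move 1: B@(2,1) -> caps B=0 W=0
Move 2: W@(1,0) -> caps B=0 W=0
Move 3: B@(0,1) -> caps B=0 W=0
Move 4: W@(0,0) -> caps B=0 W=0
Move 5: B@(3,0) -> caps B=0 W=0
Move 6: W@(0,2) -> caps B=0 W=0
Move 7: B@(3,2) -> caps B=0 W=0
Move 8: W@(1,2) -> caps B=0 W=0
Move 9: B@(2,0) -> caps B=0 W=0
Move 10: W@(2,2) -> caps B=0 W=0
Move 11: B@(0,3) -> caps B=0 W=0
Move 12: W@(1,3) -> caps B=0 W=1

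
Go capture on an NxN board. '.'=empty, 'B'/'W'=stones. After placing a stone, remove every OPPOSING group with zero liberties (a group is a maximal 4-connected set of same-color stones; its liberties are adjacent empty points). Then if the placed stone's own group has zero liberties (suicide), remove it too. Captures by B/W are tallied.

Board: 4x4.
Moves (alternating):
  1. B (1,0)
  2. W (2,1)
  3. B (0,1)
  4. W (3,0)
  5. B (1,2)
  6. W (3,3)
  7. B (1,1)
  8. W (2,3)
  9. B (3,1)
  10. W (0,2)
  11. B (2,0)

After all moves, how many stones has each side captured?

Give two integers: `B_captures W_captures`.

Move 1: B@(1,0) -> caps B=0 W=0
Move 2: W@(2,1) -> caps B=0 W=0
Move 3: B@(0,1) -> caps B=0 W=0
Move 4: W@(3,0) -> caps B=0 W=0
Move 5: B@(1,2) -> caps B=0 W=0
Move 6: W@(3,3) -> caps B=0 W=0
Move 7: B@(1,1) -> caps B=0 W=0
Move 8: W@(2,3) -> caps B=0 W=0
Move 9: B@(3,1) -> caps B=0 W=0
Move 10: W@(0,2) -> caps B=0 W=0
Move 11: B@(2,0) -> caps B=1 W=0

Answer: 1 0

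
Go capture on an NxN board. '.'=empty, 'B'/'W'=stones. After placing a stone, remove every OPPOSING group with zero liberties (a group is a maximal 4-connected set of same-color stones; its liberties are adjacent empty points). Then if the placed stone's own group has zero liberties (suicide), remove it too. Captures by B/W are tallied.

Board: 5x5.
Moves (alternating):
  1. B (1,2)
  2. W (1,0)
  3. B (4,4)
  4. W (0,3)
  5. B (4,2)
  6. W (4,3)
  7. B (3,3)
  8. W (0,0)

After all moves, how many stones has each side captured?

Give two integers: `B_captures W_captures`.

Move 1: B@(1,2) -> caps B=0 W=0
Move 2: W@(1,0) -> caps B=0 W=0
Move 3: B@(4,4) -> caps B=0 W=0
Move 4: W@(0,3) -> caps B=0 W=0
Move 5: B@(4,2) -> caps B=0 W=0
Move 6: W@(4,3) -> caps B=0 W=0
Move 7: B@(3,3) -> caps B=1 W=0
Move 8: W@(0,0) -> caps B=1 W=0

Answer: 1 0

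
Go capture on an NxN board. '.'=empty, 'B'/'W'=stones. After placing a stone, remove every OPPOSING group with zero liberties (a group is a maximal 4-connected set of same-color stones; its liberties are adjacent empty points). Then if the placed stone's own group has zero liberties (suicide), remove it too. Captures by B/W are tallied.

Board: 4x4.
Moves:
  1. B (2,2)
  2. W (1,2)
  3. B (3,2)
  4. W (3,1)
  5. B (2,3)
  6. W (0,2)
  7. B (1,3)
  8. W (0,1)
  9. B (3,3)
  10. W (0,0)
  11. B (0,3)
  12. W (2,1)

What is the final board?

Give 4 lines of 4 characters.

Answer: WWW.
..W.
.W..
.W..

Derivation:
Move 1: B@(2,2) -> caps B=0 W=0
Move 2: W@(1,2) -> caps B=0 W=0
Move 3: B@(3,2) -> caps B=0 W=0
Move 4: W@(3,1) -> caps B=0 W=0
Move 5: B@(2,3) -> caps B=0 W=0
Move 6: W@(0,2) -> caps B=0 W=0
Move 7: B@(1,3) -> caps B=0 W=0
Move 8: W@(0,1) -> caps B=0 W=0
Move 9: B@(3,3) -> caps B=0 W=0
Move 10: W@(0,0) -> caps B=0 W=0
Move 11: B@(0,3) -> caps B=0 W=0
Move 12: W@(2,1) -> caps B=0 W=6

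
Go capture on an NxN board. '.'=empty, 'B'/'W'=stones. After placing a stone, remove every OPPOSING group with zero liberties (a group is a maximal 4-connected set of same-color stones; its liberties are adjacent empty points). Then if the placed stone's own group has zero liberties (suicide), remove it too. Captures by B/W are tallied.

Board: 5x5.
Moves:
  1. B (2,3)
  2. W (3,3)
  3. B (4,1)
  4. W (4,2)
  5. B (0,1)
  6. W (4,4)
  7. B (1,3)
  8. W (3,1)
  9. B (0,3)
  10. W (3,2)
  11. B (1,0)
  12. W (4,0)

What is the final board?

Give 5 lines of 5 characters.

Move 1: B@(2,3) -> caps B=0 W=0
Move 2: W@(3,3) -> caps B=0 W=0
Move 3: B@(4,1) -> caps B=0 W=0
Move 4: W@(4,2) -> caps B=0 W=0
Move 5: B@(0,1) -> caps B=0 W=0
Move 6: W@(4,4) -> caps B=0 W=0
Move 7: B@(1,3) -> caps B=0 W=0
Move 8: W@(3,1) -> caps B=0 W=0
Move 9: B@(0,3) -> caps B=0 W=0
Move 10: W@(3,2) -> caps B=0 W=0
Move 11: B@(1,0) -> caps B=0 W=0
Move 12: W@(4,0) -> caps B=0 W=1

Answer: .B.B.
B..B.
...B.
.WWW.
W.W.W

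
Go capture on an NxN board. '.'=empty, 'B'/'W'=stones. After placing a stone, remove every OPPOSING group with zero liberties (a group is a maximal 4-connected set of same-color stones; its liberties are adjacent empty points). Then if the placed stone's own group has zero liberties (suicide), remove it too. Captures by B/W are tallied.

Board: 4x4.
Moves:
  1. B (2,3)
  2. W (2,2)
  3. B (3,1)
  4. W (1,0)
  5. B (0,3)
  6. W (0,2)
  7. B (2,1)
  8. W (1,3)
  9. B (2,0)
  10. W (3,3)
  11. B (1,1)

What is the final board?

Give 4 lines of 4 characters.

Answer: ..W.
WB.W
BBW.
.B.W

Derivation:
Move 1: B@(2,3) -> caps B=0 W=0
Move 2: W@(2,2) -> caps B=0 W=0
Move 3: B@(3,1) -> caps B=0 W=0
Move 4: W@(1,0) -> caps B=0 W=0
Move 5: B@(0,3) -> caps B=0 W=0
Move 6: W@(0,2) -> caps B=0 W=0
Move 7: B@(2,1) -> caps B=0 W=0
Move 8: W@(1,3) -> caps B=0 W=1
Move 9: B@(2,0) -> caps B=0 W=1
Move 10: W@(3,3) -> caps B=0 W=2
Move 11: B@(1,1) -> caps B=0 W=2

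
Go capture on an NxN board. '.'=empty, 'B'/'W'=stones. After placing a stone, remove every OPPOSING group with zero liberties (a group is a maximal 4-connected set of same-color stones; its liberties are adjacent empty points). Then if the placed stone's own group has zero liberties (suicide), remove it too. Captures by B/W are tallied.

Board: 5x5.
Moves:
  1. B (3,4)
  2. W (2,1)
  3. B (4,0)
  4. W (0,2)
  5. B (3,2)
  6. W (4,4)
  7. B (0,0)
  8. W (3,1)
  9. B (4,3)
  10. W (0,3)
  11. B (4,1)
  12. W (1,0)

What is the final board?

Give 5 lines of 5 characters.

Answer: B.WW.
W....
.W...
.WB.B
BB.B.

Derivation:
Move 1: B@(3,4) -> caps B=0 W=0
Move 2: W@(2,1) -> caps B=0 W=0
Move 3: B@(4,0) -> caps B=0 W=0
Move 4: W@(0,2) -> caps B=0 W=0
Move 5: B@(3,2) -> caps B=0 W=0
Move 6: W@(4,4) -> caps B=0 W=0
Move 7: B@(0,0) -> caps B=0 W=0
Move 8: W@(3,1) -> caps B=0 W=0
Move 9: B@(4,3) -> caps B=1 W=0
Move 10: W@(0,3) -> caps B=1 W=0
Move 11: B@(4,1) -> caps B=1 W=0
Move 12: W@(1,0) -> caps B=1 W=0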